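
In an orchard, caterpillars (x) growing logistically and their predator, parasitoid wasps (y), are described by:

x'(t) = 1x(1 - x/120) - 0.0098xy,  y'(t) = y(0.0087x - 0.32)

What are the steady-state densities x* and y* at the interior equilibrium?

x* ≈ 36.8, y* ≈ 70.8

From dy/dt = 0 with y > 0: 0.0087x* = 0.32, so x* = 36.8.
Substitute into dx/dt = 0: 1(1 - 36.8/120) = 0.0098y*.
The bracket is 0.693, giving y* = 0.693/0.0098 = 70.8.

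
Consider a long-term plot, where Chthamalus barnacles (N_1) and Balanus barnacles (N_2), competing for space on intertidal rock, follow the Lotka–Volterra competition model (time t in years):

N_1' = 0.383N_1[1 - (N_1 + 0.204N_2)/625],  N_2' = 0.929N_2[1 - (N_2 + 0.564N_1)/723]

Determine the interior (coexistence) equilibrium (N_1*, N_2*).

N_1* ≈ 540, N_2* ≈ 419

Setting both brackets to zero gives the nullclines N_1 + 0.204N_2 = 625 and 0.564N_1 + N_2 = 723.
Substituting N_2 = 723 - 0.564N_1 into the first: N_1(1 - 0.204·0.564) = 625 - 0.204·723.
So N_1* = 478/0.885 = 540, and then N_2* = 723 - 0.564·540 = 419.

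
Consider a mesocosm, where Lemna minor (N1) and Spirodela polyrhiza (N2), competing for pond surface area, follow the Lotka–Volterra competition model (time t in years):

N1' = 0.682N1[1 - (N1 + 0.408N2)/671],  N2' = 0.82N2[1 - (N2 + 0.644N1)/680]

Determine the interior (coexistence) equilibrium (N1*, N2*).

N1* ≈ 534, N2* ≈ 336

Setting both brackets to zero gives the nullclines N1 + 0.408N2 = 671 and 0.644N1 + N2 = 680.
Substituting N2 = 680 - 0.644N1 into the first: N1(1 - 0.408·0.644) = 671 - 0.408·680.
So N1* = 394/0.737 = 534, and then N2* = 680 - 0.644·534 = 336.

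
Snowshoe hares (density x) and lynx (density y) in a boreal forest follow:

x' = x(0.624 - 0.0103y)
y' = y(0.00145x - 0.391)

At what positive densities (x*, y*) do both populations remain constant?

x* ≈ 270, y* ≈ 60.6

Set dy/dt = 0 with y > 0: 0.00145x - 0.391 = 0, so x* = 0.391/0.00145 = 270.
Set dx/dt = 0 with x > 0: 0.624 - 0.0103y = 0, so y* = 0.624/0.0103 = 60.6.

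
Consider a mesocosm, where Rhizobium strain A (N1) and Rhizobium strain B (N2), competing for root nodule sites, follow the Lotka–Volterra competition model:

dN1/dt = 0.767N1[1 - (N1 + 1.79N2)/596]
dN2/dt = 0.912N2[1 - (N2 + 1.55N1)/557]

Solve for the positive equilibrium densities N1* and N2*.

Setting both brackets to zero gives the nullclines N1 + 1.79N2 = 596 and 1.55N1 + N2 = 557.
Substituting N2 = 557 - 1.55N1 into the first: N1(1 - 1.79·1.55) = 596 - 1.79·557.
So N1* = -401/-1.77 = 226, and then N2* = 557 - 1.55·226 = 207.

N1* ≈ 226, N2* ≈ 207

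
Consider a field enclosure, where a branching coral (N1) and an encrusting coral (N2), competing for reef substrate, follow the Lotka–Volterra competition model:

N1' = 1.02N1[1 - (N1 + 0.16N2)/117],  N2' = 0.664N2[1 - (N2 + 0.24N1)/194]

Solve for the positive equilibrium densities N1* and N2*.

N1* ≈ 89.4, N2* ≈ 173

Setting both brackets to zero gives the nullclines N1 + 0.16N2 = 117 and 0.24N1 + N2 = 194.
Substituting N2 = 194 - 0.24N1 into the first: N1(1 - 0.16·0.24) = 117 - 0.16·194.
So N1* = 86/0.962 = 89.4, and then N2* = 194 - 0.24·89.4 = 173.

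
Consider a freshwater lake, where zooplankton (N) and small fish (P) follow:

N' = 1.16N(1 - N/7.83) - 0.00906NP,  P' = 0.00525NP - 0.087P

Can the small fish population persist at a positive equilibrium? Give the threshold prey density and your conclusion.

The predator equation gives dP/dt > 0 only when N > 0.087/0.00525 = 16.6.
Without the predator, N → K = 7.83. Since 7.83 < 16.6, the predator cannot invade.

Threshold N = 16.6; K < 16.6, so no, the predator goes extinct.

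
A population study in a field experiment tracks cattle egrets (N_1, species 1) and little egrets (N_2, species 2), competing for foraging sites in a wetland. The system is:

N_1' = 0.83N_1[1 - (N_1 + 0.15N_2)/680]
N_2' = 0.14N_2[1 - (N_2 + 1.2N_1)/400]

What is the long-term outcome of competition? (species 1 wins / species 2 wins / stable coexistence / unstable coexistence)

Compare the nullcline intercepts: K1/α12 = 680/0.15 = 4530 > K2 = 400; K2/α21 = 400/1.2 = 333 < K1 = 680.
Since the inequalities point opposite ways, species 1 can invade but species 2 cannot.

species 1 excludes species 2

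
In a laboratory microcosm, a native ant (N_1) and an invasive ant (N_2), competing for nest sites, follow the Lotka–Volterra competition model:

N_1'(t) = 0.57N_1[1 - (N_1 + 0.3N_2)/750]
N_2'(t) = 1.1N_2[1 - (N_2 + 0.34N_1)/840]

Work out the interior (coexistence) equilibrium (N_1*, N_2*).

N_1* ≈ 555, N_2* ≈ 651

Setting both brackets to zero gives the nullclines N_1 + 0.3N_2 = 750 and 0.34N_1 + N_2 = 840.
Substituting N_2 = 840 - 0.34N_1 into the first: N_1(1 - 0.3·0.34) = 750 - 0.3·840.
So N_1* = 498/0.898 = 555, and then N_2* = 840 - 0.34·555 = 651.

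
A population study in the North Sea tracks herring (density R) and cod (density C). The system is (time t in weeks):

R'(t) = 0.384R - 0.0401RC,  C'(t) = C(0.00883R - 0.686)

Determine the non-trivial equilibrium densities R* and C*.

R* ≈ 77.7, C* ≈ 9.58

Set dC/dt = 0 with C > 0: 0.00883R - 0.686 = 0, so R* = 0.686/0.00883 = 77.7.
Set dR/dt = 0 with R > 0: 0.384 - 0.0401C = 0, so C* = 0.384/0.0401 = 9.58.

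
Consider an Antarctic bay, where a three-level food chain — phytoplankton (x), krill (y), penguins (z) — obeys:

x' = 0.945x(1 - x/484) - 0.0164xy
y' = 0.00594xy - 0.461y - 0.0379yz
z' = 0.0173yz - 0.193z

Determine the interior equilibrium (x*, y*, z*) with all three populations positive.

x* ≈ 390, y* ≈ 11.2, z* ≈ 49

From dz/dt = 0: 0.0173y* = 0.193, so y* = 11.2.
From dx/dt = 0: 0.945(1 - x*/484) = 0.0164·11.2, giving x* = 484·(1 - 0.194) = 390.
From dy/dt = 0: 0.00594·390 - 0.461 = 0.0379z*, so z* = 1.86/0.0379 = 49.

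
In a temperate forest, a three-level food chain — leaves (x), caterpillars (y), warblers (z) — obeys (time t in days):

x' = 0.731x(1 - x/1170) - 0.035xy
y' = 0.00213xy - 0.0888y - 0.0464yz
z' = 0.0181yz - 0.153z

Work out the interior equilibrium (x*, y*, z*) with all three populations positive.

From dz/dt = 0: 0.0181y* = 0.153, so y* = 8.45.
From dx/dt = 0: 0.731(1 - x*/1170) = 0.035·8.45, giving x* = 1170·(1 - 0.405) = 696.
From dy/dt = 0: 0.00213·696 - 0.0888 = 0.0464z*, so z* = 1.39/0.0464 = 30.1.

x* ≈ 696, y* ≈ 8.45, z* ≈ 30.1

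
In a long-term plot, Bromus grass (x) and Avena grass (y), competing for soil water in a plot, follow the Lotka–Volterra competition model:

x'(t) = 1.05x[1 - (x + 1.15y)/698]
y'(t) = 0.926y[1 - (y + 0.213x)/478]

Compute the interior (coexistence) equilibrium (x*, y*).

x* ≈ 196, y* ≈ 436

Setting both brackets to zero gives the nullclines x + 1.15y = 698 and 0.213x + y = 478.
Substituting y = 478 - 0.213x into the first: x(1 - 1.15·0.213) = 698 - 1.15·478.
So x* = 148/0.755 = 196, and then y* = 478 - 0.213·196 = 436.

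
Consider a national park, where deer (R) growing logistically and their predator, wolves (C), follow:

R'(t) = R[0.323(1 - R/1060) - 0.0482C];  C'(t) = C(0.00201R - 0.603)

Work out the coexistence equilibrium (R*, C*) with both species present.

R* ≈ 300, C* ≈ 4.8

From dC/dt = 0 with C > 0: 0.00201R* = 0.603, so R* = 300.
Substitute into dR/dt = 0: 0.323(1 - 300/1060) = 0.0482C*.
The bracket is 0.717, giving C* = 0.232/0.0482 = 4.8.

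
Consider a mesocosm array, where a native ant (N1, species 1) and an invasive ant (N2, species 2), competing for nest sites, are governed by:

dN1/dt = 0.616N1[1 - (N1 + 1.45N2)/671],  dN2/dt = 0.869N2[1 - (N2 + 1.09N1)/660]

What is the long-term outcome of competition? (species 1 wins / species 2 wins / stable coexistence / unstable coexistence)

Compare the nullcline intercepts: K1/α12 = 671/1.45 = 463 < K2 = 660; K2/α21 = 660/1.09 = 606 < K1 = 671.
Since both are reversed, neither can invade when rare; the interior point is a saddle.

unstable coexistence (outcome depends on initial conditions)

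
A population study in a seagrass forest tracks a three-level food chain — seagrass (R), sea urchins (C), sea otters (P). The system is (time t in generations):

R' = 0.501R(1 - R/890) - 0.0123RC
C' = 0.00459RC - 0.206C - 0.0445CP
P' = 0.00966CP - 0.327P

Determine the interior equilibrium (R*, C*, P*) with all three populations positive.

From dP/dt = 0: 0.00966C* = 0.327, so C* = 33.9.
From dR/dt = 0: 0.501(1 - R*/890) = 0.0123·33.9, giving R* = 890·(1 - 0.831) = 150.
From dC/dt = 0: 0.00459·150 - 0.206 = 0.0445P*, so P* = 0.484/0.0445 = 10.9.

R* ≈ 150, C* ≈ 33.9, P* ≈ 10.9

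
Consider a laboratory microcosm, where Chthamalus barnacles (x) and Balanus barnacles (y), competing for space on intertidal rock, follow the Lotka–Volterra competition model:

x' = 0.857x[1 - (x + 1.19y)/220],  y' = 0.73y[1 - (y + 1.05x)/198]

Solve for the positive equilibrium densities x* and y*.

x* ≈ 62.6, y* ≈ 132

Setting both brackets to zero gives the nullclines x + 1.19y = 220 and 1.05x + y = 198.
Substituting y = 198 - 1.05x into the first: x(1 - 1.19·1.05) = 220 - 1.19·198.
So x* = -15.6/-0.25 = 62.6, and then y* = 198 - 1.05·62.6 = 132.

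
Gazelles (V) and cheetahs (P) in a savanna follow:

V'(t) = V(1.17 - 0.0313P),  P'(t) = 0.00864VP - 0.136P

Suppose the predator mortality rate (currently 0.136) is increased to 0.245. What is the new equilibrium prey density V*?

V* ≈ 28.4

At the interior fixed point, setting dP/dt = 0 with P > 0 fixes V* = (predator death rate)/(VP coefficient) — independent of the other coefficients.
With the change, V* = 0.245/0.00864 = 28.4; it rises from 15.7.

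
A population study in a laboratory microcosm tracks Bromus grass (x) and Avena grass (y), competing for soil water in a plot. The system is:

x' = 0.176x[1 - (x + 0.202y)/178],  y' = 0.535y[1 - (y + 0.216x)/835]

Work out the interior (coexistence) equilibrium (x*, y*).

Setting both brackets to zero gives the nullclines x + 0.202y = 178 and 0.216x + y = 835.
Substituting y = 835 - 0.216x into the first: x(1 - 0.202·0.216) = 178 - 0.202·835.
So x* = 9.33/0.956 = 9.76, and then y* = 835 - 0.216·9.76 = 833.

x* ≈ 9.76, y* ≈ 833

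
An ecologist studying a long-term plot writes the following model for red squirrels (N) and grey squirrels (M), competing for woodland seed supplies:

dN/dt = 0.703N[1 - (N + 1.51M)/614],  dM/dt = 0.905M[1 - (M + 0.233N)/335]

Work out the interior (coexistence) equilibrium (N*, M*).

Setting both brackets to zero gives the nullclines N + 1.51M = 614 and 0.233N + M = 335.
Substituting M = 335 - 0.233N into the first: N(1 - 1.51·0.233) = 614 - 1.51·335.
So N* = 108/0.648 = 167, and then M* = 335 - 0.233·167 = 296.

N* ≈ 167, M* ≈ 296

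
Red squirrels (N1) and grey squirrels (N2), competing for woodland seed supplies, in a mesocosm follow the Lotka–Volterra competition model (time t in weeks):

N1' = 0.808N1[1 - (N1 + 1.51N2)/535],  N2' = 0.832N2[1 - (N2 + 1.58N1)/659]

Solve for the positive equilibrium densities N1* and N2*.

Setting both brackets to zero gives the nullclines N1 + 1.51N2 = 535 and 1.58N1 + N2 = 659.
Substituting N2 = 659 - 1.58N1 into the first: N1(1 - 1.51·1.58) = 535 - 1.51·659.
So N1* = -460/-1.39 = 332, and then N2* = 659 - 1.58·332 = 134.

N1* ≈ 332, N2* ≈ 134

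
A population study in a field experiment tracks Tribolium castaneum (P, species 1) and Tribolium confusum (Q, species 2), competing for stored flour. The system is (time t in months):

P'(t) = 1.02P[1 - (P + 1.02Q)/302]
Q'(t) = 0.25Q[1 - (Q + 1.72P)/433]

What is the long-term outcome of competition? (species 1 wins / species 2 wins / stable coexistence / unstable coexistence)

unstable coexistence (outcome depends on initial conditions)

Compare the nullcline intercepts: K1/α12 = 302/1.02 = 296 < K2 = 433; K2/α21 = 433/1.72 = 252 < K1 = 302.
Since both are reversed, neither can invade when rare; the interior point is a saddle.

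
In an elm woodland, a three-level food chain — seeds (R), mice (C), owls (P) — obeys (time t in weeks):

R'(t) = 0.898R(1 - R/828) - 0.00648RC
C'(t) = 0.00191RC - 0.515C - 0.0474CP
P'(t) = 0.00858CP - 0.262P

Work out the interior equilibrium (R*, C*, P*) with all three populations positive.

R* ≈ 646, C* ≈ 30.5, P* ≈ 15.1

From dP/dt = 0: 0.00858C* = 0.262, so C* = 30.5.
From dR/dt = 0: 0.898(1 - R*/828) = 0.00648·30.5, giving R* = 828·(1 - 0.22) = 646.
From dC/dt = 0: 0.00191·646 - 0.515 = 0.0474P*, so P* = 0.718/0.0474 = 15.1.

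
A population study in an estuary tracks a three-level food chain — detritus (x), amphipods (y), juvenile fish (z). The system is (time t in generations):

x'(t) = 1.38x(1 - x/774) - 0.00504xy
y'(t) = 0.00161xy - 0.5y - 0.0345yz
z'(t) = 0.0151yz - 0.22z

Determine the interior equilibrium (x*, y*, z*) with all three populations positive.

From dz/dt = 0: 0.0151y* = 0.22, so y* = 14.6.
From dx/dt = 0: 1.38(1 - x*/774) = 0.00504·14.6, giving x* = 774·(1 - 0.0532) = 733.
From dy/dt = 0: 0.00161·733 - 0.5 = 0.0345z*, so z* = 0.68/0.0345 = 19.7.

x* ≈ 733, y* ≈ 14.6, z* ≈ 19.7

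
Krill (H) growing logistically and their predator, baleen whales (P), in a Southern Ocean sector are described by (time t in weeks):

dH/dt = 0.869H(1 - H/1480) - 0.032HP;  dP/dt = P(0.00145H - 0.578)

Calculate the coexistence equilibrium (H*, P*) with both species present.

H* ≈ 399, P* ≈ 19.8

From dP/dt = 0 with P > 0: 0.00145H* = 0.578, so H* = 399.
Substitute into dH/dt = 0: 0.869(1 - 399/1480) = 0.032P*.
The bracket is 0.731, giving P* = 0.635/0.032 = 19.8.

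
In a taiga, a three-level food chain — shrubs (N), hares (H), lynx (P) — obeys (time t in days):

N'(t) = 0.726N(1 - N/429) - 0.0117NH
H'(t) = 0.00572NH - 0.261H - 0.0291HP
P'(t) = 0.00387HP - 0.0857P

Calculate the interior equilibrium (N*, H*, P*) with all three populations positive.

N* ≈ 276, H* ≈ 22.1, P* ≈ 45.3

From dP/dt = 0: 0.00387H* = 0.0857, so H* = 22.1.
From dN/dt = 0: 0.726(1 - N*/429) = 0.0117·22.1, giving N* = 429·(1 - 0.357) = 276.
From dH/dt = 0: 0.00572·276 - 0.261 = 0.0291P*, so P* = 1.32/0.0291 = 45.3.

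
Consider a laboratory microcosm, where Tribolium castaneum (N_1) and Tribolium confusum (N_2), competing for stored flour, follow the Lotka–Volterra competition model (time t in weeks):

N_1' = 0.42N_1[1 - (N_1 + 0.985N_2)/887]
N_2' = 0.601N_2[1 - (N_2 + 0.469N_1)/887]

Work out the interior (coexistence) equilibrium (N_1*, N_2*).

Setting both brackets to zero gives the nullclines N_1 + 0.985N_2 = 887 and 0.469N_1 + N_2 = 887.
Substituting N_2 = 887 - 0.469N_1 into the first: N_1(1 - 0.985·0.469) = 887 - 0.985·887.
So N_1* = 13.3/0.538 = 24.7, and then N_2* = 887 - 0.469·24.7 = 875.

N_1* ≈ 24.7, N_2* ≈ 875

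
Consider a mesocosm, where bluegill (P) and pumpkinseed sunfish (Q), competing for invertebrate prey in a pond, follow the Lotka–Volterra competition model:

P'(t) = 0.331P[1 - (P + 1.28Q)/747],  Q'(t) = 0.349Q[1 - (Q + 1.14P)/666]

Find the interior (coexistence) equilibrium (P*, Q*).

Setting both brackets to zero gives the nullclines P + 1.28Q = 747 and 1.14P + Q = 666.
Substituting Q = 666 - 1.14P into the first: P(1 - 1.28·1.14) = 747 - 1.28·666.
So P* = -105/-0.459 = 230, and then Q* = 666 - 1.14·230 = 404.

P* ≈ 230, Q* ≈ 404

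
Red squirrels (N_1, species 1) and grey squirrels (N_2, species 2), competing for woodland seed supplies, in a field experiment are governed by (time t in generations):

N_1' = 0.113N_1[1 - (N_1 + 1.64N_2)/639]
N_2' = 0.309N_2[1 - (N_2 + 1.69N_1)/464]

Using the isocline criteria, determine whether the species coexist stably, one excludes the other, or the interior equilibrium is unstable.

Compare the nullcline intercepts: K1/α12 = 639/1.64 = 390 < K2 = 464; K2/α21 = 464/1.69 = 275 < K1 = 639.
Since both are reversed, neither can invade when rare; the interior point is a saddle.

unstable coexistence (outcome depends on initial conditions)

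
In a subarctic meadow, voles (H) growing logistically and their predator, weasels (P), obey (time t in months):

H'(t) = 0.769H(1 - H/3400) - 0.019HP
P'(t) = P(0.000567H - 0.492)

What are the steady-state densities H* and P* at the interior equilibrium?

From dP/dt = 0 with P > 0: 0.000567H* = 0.492, so H* = 868.
Substitute into dH/dt = 0: 0.769(1 - 868/3400) = 0.019P*.
The bracket is 0.745, giving P* = 0.573/0.019 = 30.1.

H* ≈ 868, P* ≈ 30.1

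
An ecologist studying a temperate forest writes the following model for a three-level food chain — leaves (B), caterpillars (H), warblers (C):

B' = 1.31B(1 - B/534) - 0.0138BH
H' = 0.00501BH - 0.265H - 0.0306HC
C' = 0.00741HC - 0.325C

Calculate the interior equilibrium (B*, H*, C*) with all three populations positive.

B* ≈ 287, H* ≈ 43.9, C* ≈ 38.4

From dC/dt = 0: 0.00741H* = 0.325, so H* = 43.9.
From dB/dt = 0: 1.31(1 - B*/534) = 0.0138·43.9, giving B* = 534·(1 - 0.462) = 287.
From dH/dt = 0: 0.00501·287 - 0.265 = 0.0306C*, so C* = 1.17/0.0306 = 38.4.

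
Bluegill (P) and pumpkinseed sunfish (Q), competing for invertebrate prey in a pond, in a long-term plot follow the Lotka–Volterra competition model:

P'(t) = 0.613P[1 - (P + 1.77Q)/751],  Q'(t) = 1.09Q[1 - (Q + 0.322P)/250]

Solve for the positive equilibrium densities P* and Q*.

P* ≈ 717, Q* ≈ 19

Setting both brackets to zero gives the nullclines P + 1.77Q = 751 and 0.322P + Q = 250.
Substituting Q = 250 - 0.322P into the first: P(1 - 1.77·0.322) = 751 - 1.77·250.
So P* = 308/0.43 = 717, and then Q* = 250 - 0.322·717 = 19.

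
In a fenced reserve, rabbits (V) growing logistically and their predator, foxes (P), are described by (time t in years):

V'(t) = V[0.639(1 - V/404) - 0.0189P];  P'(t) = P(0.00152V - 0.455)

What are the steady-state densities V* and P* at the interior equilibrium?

From dP/dt = 0 with P > 0: 0.00152V* = 0.455, so V* = 299.
Substitute into dV/dt = 0: 0.639(1 - 299/404) = 0.0189P*.
The bracket is 0.259, giving P* = 0.166/0.0189 = 8.76.

V* ≈ 299, P* ≈ 8.76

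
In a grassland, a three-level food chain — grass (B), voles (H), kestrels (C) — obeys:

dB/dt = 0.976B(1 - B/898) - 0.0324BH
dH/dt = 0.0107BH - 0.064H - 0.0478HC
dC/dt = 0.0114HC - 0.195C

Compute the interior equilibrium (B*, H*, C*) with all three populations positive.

From dC/dt = 0: 0.0114H* = 0.195, so H* = 17.1.
From dB/dt = 0: 0.976(1 - B*/898) = 0.0324·17.1, giving B* = 898·(1 - 0.568) = 388.
From dH/dt = 0: 0.0107·388 - 0.064 = 0.0478C*, so C* = 4.09/0.0478 = 85.5.

B* ≈ 388, H* ≈ 17.1, C* ≈ 85.5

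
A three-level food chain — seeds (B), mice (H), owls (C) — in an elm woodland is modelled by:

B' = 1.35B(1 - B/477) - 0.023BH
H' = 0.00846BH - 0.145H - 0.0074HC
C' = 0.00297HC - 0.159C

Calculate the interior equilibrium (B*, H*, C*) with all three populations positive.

B* ≈ 41.9, H* ≈ 53.5, C* ≈ 28.3

From dC/dt = 0: 0.00297H* = 0.159, so H* = 53.5.
From dB/dt = 0: 1.35(1 - B*/477) = 0.023·53.5, giving B* = 477·(1 - 0.912) = 41.9.
From dH/dt = 0: 0.00846·41.9 - 0.145 = 0.0074C*, so C* = 0.21/0.0074 = 28.3.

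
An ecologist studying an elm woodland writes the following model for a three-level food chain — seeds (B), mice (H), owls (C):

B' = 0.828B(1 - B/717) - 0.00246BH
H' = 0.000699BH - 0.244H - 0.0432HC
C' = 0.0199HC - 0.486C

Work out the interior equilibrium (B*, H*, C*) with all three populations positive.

B* ≈ 665, H* ≈ 24.4, C* ≈ 5.11

From dC/dt = 0: 0.0199H* = 0.486, so H* = 24.4.
From dB/dt = 0: 0.828(1 - B*/717) = 0.00246·24.4, giving B* = 717·(1 - 0.0726) = 665.
From dH/dt = 0: 0.000699·665 - 0.244 = 0.0432C*, so C* = 0.221/0.0432 = 5.11.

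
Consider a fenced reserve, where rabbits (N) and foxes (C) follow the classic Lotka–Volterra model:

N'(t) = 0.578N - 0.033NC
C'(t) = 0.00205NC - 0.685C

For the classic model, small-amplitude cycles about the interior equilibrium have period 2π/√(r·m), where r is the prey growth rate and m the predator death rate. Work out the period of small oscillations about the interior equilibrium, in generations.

T ≈ 9.99 generations

Here r = 0.578 and m = 0.685, so r·m = 0.396.
ω = √0.396 = 0.629 per generation, hence T = 2π/ω ≈ 9.99 generations.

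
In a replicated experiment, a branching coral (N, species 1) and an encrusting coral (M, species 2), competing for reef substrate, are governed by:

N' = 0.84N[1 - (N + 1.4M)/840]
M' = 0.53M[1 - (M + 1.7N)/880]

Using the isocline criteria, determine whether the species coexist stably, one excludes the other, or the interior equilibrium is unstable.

unstable coexistence (outcome depends on initial conditions)

Compare the nullcline intercepts: K1/α12 = 840/1.4 = 600 < K2 = 880; K2/α21 = 880/1.7 = 518 < K1 = 840.
Since both are reversed, neither can invade when rare; the interior point is a saddle.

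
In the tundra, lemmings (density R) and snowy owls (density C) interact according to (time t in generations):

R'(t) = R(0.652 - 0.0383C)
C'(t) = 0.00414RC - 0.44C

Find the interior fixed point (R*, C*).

R* ≈ 106, C* ≈ 17

Set dC/dt = 0 with C > 0: 0.00414R - 0.44 = 0, so R* = 0.44/0.00414 = 106.
Set dR/dt = 0 with R > 0: 0.652 - 0.0383C = 0, so C* = 0.652/0.0383 = 17.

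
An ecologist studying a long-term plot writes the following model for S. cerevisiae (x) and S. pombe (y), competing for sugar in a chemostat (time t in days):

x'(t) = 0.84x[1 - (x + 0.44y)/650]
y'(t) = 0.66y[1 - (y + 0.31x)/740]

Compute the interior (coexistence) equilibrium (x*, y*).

Setting both brackets to zero gives the nullclines x + 0.44y = 650 and 0.31x + y = 740.
Substituting y = 740 - 0.31x into the first: x(1 - 0.44·0.31) = 650 - 0.44·740.
So x* = 324/0.864 = 376, and then y* = 740 - 0.31·376 = 624.

x* ≈ 376, y* ≈ 624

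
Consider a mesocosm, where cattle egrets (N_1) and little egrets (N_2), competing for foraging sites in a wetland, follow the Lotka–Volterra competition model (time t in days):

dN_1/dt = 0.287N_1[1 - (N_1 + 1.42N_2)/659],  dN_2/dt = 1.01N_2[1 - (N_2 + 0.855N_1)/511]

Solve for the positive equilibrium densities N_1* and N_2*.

Setting both brackets to zero gives the nullclines N_1 + 1.42N_2 = 659 and 0.855N_1 + N_2 = 511.
Substituting N_2 = 511 - 0.855N_1 into the first: N_1(1 - 1.42·0.855) = 659 - 1.42·511.
So N_1* = -66.6/-0.214 = 311, and then N_2* = 511 - 0.855·311 = 245.

N_1* ≈ 311, N_2* ≈ 245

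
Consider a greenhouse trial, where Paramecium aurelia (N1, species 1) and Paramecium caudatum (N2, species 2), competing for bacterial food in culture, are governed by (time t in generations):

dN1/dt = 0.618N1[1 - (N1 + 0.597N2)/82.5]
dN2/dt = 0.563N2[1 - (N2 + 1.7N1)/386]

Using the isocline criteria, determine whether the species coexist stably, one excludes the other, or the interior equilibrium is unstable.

species 2 excludes species 1

Compare the nullcline intercepts: K1/α12 = 82.5/0.597 = 138 < K2 = 386; K2/α21 = 386/1.7 = 227 > K1 = 82.5.
Since the inequalities point opposite ways, species 2 can invade but species 1 cannot.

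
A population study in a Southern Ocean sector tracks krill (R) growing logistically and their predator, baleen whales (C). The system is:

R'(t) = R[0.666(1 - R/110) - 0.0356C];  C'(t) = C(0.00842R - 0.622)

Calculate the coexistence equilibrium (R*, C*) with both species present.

From dC/dt = 0 with C > 0: 0.00842R* = 0.622, so R* = 73.9.
Substitute into dR/dt = 0: 0.666(1 - 73.9/110) = 0.0356C*.
The bracket is 0.328, giving C* = 0.219/0.0356 = 6.14.

R* ≈ 73.9, C* ≈ 6.14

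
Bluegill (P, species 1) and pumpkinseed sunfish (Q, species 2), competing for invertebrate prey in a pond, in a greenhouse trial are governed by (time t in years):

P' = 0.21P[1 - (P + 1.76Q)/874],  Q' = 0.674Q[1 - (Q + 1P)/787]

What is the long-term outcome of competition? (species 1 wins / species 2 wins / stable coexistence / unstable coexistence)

unstable coexistence (outcome depends on initial conditions)

Compare the nullcline intercepts: K1/α12 = 874/1.76 = 497 < K2 = 787; K2/α21 = 787/1 = 787 < K1 = 874.
Since both are reversed, neither can invade when rare; the interior point is a saddle.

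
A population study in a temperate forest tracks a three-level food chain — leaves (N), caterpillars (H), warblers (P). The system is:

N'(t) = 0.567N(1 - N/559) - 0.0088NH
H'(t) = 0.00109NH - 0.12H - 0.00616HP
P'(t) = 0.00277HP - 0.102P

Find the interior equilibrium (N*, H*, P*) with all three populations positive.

From dP/dt = 0: 0.00277H* = 0.102, so H* = 36.8.
From dN/dt = 0: 0.567(1 - N*/559) = 0.0088·36.8, giving N* = 559·(1 - 0.572) = 240.
From dH/dt = 0: 0.00109·240 - 0.12 = 0.00616P*, so P* = 0.141/0.00616 = 22.9.

N* ≈ 240, H* ≈ 36.8, P* ≈ 22.9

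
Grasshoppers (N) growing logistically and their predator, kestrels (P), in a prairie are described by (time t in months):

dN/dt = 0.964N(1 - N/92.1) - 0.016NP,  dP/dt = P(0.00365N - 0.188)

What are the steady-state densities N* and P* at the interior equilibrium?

N* ≈ 51.5, P* ≈ 26.6

From dP/dt = 0 with P > 0: 0.00365N* = 0.188, so N* = 51.5.
Substitute into dN/dt = 0: 0.964(1 - 51.5/92.1) = 0.016P*.
The bracket is 0.441, giving P* = 0.425/0.016 = 26.6.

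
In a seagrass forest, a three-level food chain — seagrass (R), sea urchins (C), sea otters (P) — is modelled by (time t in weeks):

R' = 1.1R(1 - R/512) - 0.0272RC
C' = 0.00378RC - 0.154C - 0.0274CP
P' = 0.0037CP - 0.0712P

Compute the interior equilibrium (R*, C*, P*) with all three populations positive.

From dP/dt = 0: 0.0037C* = 0.0712, so C* = 19.2.
From dR/dt = 0: 1.1(1 - R*/512) = 0.0272·19.2, giving R* = 512·(1 - 0.476) = 268.
From dC/dt = 0: 0.00378·268 - 0.154 = 0.0274P*, so P* = 0.86/0.0274 = 31.4.

R* ≈ 268, C* ≈ 19.2, P* ≈ 31.4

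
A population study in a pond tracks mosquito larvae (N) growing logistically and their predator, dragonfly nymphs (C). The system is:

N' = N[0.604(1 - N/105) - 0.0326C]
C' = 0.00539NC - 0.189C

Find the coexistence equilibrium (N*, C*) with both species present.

From dC/dt = 0 with C > 0: 0.00539N* = 0.189, so N* = 35.1.
Substitute into dN/dt = 0: 0.604(1 - 35.1/105) = 0.0326C*.
The bracket is 0.666, giving C* = 0.402/0.0326 = 12.3.

N* ≈ 35.1, C* ≈ 12.3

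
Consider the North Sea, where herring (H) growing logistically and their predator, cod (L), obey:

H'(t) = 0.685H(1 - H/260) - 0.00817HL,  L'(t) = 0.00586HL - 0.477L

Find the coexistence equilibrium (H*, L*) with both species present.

H* ≈ 81.4, L* ≈ 57.6

From dL/dt = 0 with L > 0: 0.00586H* = 0.477, so H* = 81.4.
Substitute into dH/dt = 0: 0.685(1 - 81.4/260) = 0.00817L*.
The bracket is 0.687, giving L* = 0.471/0.00817 = 57.6.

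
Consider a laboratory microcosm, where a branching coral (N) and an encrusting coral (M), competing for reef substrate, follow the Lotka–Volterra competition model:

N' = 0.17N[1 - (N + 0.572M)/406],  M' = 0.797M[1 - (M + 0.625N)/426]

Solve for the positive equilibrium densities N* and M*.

N* ≈ 253, M* ≈ 268

Setting both brackets to zero gives the nullclines N + 0.572M = 406 and 0.625N + M = 426.
Substituting M = 426 - 0.625N into the first: N(1 - 0.572·0.625) = 406 - 0.572·426.
So N* = 162/0.643 = 253, and then M* = 426 - 0.625·253 = 268.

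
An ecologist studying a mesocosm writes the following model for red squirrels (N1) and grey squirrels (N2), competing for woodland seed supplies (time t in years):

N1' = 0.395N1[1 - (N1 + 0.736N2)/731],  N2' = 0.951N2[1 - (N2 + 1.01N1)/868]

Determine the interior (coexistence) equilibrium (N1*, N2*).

N1* ≈ 359, N2* ≈ 505

Setting both brackets to zero gives the nullclines N1 + 0.736N2 = 731 and 1.01N1 + N2 = 868.
Substituting N2 = 868 - 1.01N1 into the first: N1(1 - 0.736·1.01) = 731 - 0.736·868.
So N1* = 92.2/0.257 = 359, and then N2* = 868 - 1.01·359 = 505.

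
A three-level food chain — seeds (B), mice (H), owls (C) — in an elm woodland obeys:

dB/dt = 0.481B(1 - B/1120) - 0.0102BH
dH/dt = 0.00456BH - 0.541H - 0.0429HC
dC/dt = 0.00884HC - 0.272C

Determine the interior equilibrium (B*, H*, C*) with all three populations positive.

B* ≈ 389, H* ≈ 30.8, C* ≈ 28.8

From dC/dt = 0: 0.00884H* = 0.272, so H* = 30.8.
From dB/dt = 0: 0.481(1 - B*/1120) = 0.0102·30.8, giving B* = 1120·(1 - 0.652) = 389.
From dH/dt = 0: 0.00456·389 - 0.541 = 0.0429C*, so C* = 1.23/0.0429 = 28.8.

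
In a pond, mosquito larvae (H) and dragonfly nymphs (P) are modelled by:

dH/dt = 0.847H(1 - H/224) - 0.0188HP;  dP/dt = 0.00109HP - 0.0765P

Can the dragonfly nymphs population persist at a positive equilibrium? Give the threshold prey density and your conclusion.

The predator equation gives dP/dt > 0 only when H > 0.0765/0.00109 = 70.2.
Without the predator, H → K = 224. Since 224 > 70.2, the predator can invade and persist.

Threshold H = 70.2; K > 70.2, so yes, the predator persists.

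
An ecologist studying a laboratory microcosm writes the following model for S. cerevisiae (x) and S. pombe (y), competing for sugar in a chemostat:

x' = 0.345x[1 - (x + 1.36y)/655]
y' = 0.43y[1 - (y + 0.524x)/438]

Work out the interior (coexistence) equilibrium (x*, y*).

Setting both brackets to zero gives the nullclines x + 1.36y = 655 and 0.524x + y = 438.
Substituting y = 438 - 0.524x into the first: x(1 - 1.36·0.524) = 655 - 1.36·438.
So x* = 59.3/0.287 = 206, and then y* = 438 - 0.524·206 = 330.

x* ≈ 206, y* ≈ 330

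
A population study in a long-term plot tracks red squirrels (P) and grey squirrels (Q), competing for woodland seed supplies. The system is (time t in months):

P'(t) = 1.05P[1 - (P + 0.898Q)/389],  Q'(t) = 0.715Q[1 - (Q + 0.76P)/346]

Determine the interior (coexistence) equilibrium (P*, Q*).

P* ≈ 247, Q* ≈ 159

Setting both brackets to zero gives the nullclines P + 0.898Q = 389 and 0.76P + Q = 346.
Substituting Q = 346 - 0.76P into the first: P(1 - 0.898·0.76) = 389 - 0.898·346.
So P* = 78.3/0.318 = 247, and then Q* = 346 - 0.76·247 = 159.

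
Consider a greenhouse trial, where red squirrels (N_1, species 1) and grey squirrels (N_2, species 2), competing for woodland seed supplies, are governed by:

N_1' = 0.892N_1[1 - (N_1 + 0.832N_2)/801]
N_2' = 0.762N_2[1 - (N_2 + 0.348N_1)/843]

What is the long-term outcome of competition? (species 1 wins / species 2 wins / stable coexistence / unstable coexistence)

stable coexistence

Compare the nullcline intercepts: K1/α12 = 801/0.832 = 963 > K2 = 843; K2/α21 = 843/0.348 = 2420 > K1 = 801.
Since both inequalities hold, each species can invade when rare, so the interior equilibrium is stable.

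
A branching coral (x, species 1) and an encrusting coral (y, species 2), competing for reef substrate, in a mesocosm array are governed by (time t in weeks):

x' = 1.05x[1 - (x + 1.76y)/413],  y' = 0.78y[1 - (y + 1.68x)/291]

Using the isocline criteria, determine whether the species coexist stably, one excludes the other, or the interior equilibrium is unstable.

Compare the nullcline intercepts: K1/α12 = 413/1.76 = 235 < K2 = 291; K2/α21 = 291/1.68 = 173 < K1 = 413.
Since both are reversed, neither can invade when rare; the interior point is a saddle.

unstable coexistence (outcome depends on initial conditions)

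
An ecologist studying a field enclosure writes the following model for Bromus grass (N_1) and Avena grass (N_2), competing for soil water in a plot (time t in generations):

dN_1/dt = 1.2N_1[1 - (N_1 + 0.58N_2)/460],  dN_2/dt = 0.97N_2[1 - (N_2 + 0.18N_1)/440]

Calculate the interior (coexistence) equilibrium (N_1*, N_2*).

N_1* ≈ 229, N_2* ≈ 399

Setting both brackets to zero gives the nullclines N_1 + 0.58N_2 = 460 and 0.18N_1 + N_2 = 440.
Substituting N_2 = 440 - 0.18N_1 into the first: N_1(1 - 0.58·0.18) = 460 - 0.58·440.
So N_1* = 205/0.896 = 229, and then N_2* = 440 - 0.18·229 = 399.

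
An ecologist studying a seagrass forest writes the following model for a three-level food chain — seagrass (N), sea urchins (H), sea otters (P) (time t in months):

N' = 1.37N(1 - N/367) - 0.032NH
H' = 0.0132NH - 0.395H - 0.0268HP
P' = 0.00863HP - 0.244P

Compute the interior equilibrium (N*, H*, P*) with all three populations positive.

N* ≈ 125, H* ≈ 28.3, P* ≈ 46.6

From dP/dt = 0: 0.00863H* = 0.244, so H* = 28.3.
From dN/dt = 0: 1.37(1 - N*/367) = 0.032·28.3, giving N* = 367·(1 - 0.66) = 125.
From dH/dt = 0: 0.0132·125 - 0.395 = 0.0268P*, so P* = 1.25/0.0268 = 46.6.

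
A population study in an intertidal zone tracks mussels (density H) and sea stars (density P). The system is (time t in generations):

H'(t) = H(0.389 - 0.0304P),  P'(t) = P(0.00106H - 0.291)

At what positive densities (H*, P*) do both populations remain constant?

H* ≈ 275, P* ≈ 12.8

Set dP/dt = 0 with P > 0: 0.00106H - 0.291 = 0, so H* = 0.291/0.00106 = 275.
Set dH/dt = 0 with H > 0: 0.389 - 0.0304P = 0, so P* = 0.389/0.0304 = 12.8.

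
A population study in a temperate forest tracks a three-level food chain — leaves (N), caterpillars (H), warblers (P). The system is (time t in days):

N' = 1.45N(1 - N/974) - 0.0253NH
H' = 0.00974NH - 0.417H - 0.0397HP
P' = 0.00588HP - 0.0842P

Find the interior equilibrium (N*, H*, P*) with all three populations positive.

From dP/dt = 0: 0.00588H* = 0.0842, so H* = 14.3.
From dN/dt = 0: 1.45(1 - N*/974) = 0.0253·14.3, giving N* = 974·(1 - 0.25) = 731.
From dH/dt = 0: 0.00974·731 - 0.417 = 0.0397P*, so P* = 6.7/0.0397 = 169.

N* ≈ 731, H* ≈ 14.3, P* ≈ 169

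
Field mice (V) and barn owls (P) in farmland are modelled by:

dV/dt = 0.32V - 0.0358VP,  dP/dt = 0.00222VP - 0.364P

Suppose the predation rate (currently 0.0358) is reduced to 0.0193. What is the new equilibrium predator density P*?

P* ≈ 16.6

At the interior fixed point, setting dV/dt = 0 with V > 0 fixes P* = (prey growth rate)/(VP coefficient) — independent of the other coefficients.
With the change, P* = 0.32/0.0193 = 16.6; it rises from 8.94.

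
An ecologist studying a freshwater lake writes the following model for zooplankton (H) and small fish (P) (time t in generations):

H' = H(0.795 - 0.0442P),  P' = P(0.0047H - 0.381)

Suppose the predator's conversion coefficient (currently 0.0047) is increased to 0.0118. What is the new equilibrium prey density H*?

At the interior fixed point, setting dP/dt = 0 with P > 0 fixes H* = (predator death rate)/(HP coefficient) — independent of the other coefficients.
With the change, H* = 0.381/0.0118 = 32.3; it falls from 81.1.

H* ≈ 32.3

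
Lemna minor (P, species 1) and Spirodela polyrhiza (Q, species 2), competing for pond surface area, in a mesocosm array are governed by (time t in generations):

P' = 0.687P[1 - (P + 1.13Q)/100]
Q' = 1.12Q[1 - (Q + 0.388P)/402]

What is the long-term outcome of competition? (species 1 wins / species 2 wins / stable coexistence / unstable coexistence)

species 2 excludes species 1

Compare the nullcline intercepts: K1/α12 = 100/1.13 = 88.5 < K2 = 402; K2/α21 = 402/0.388 = 1040 > K1 = 100.
Since the inequalities point opposite ways, species 2 can invade but species 1 cannot.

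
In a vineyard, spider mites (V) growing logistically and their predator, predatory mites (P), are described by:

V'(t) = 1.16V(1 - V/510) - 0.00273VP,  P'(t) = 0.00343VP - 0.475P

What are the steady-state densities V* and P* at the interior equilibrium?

V* ≈ 138, P* ≈ 310

From dP/dt = 0 with P > 0: 0.00343V* = 0.475, so V* = 138.
Substitute into dV/dt = 0: 1.16(1 - 138/510) = 0.00273P*.
The bracket is 0.728, giving P* = 0.845/0.00273 = 310.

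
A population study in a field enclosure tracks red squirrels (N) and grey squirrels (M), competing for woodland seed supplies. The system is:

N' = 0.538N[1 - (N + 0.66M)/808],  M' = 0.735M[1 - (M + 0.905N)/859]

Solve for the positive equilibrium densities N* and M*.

N* ≈ 599, M* ≈ 317

Setting both brackets to zero gives the nullclines N + 0.66M = 808 and 0.905N + M = 859.
Substituting M = 859 - 0.905N into the first: N(1 - 0.66·0.905) = 808 - 0.66·859.
So N* = 241/0.403 = 599, and then M* = 859 - 0.905·599 = 317.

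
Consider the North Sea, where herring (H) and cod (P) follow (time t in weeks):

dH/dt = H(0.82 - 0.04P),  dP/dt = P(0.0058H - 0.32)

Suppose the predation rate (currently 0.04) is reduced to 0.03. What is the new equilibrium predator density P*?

P* ≈ 27.3

At the interior fixed point, setting dH/dt = 0 with H > 0 fixes P* = (prey growth rate)/(HP coefficient) — independent of the other coefficients.
With the change, P* = 0.82/0.03 = 27.3; it rises from 20.5.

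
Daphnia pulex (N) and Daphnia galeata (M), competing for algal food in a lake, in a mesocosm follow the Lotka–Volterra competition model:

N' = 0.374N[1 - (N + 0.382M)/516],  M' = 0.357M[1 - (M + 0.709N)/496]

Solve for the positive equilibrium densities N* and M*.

N* ≈ 448, M* ≈ 179

Setting both brackets to zero gives the nullclines N + 0.382M = 516 and 0.709N + M = 496.
Substituting M = 496 - 0.709N into the first: N(1 - 0.382·0.709) = 516 - 0.382·496.
So N* = 327/0.729 = 448, and then M* = 496 - 0.709·448 = 179.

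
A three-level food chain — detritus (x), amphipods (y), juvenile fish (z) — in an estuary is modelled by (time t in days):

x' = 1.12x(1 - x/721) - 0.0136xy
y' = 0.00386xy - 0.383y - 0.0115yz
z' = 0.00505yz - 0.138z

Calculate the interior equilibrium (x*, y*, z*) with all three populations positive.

x* ≈ 482, y* ≈ 27.3, z* ≈ 128

From dz/dt = 0: 0.00505y* = 0.138, so y* = 27.3.
From dx/dt = 0: 1.12(1 - x*/721) = 0.0136·27.3, giving x* = 721·(1 - 0.332) = 482.
From dy/dt = 0: 0.00386·482 - 0.383 = 0.0115z*, so z* = 1.48/0.0115 = 128.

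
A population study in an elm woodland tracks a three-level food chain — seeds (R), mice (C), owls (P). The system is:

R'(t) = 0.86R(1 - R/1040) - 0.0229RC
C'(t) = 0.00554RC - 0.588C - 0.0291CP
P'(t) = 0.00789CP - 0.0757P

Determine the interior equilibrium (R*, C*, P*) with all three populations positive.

From dP/dt = 0: 0.00789C* = 0.0757, so C* = 9.59.
From dR/dt = 0: 0.86(1 - R*/1040) = 0.0229·9.59, giving R* = 1040·(1 - 0.255) = 774.
From dC/dt = 0: 0.00554·774 - 0.588 = 0.0291P*, so P* = 3.7/0.0291 = 127.

R* ≈ 774, C* ≈ 9.59, P* ≈ 127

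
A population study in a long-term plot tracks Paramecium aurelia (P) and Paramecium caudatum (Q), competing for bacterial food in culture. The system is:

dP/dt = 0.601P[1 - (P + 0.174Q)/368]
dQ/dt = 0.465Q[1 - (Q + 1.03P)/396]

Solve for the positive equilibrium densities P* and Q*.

Setting both brackets to zero gives the nullclines P + 0.174Q = 368 and 1.03P + Q = 396.
Substituting Q = 396 - 1.03P into the first: P(1 - 0.174·1.03) = 368 - 0.174·396.
So P* = 299/0.821 = 364, and then Q* = 396 - 1.03·364 = 20.7.

P* ≈ 364, Q* ≈ 20.7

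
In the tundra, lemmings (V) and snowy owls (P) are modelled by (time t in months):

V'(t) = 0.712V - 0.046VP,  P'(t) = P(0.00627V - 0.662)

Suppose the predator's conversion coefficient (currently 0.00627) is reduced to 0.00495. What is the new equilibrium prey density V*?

V* ≈ 134

At the interior fixed point, setting dP/dt = 0 with P > 0 fixes V* = (predator death rate)/(VP coefficient) — independent of the other coefficients.
With the change, V* = 0.662/0.00495 = 134; it rises from 106.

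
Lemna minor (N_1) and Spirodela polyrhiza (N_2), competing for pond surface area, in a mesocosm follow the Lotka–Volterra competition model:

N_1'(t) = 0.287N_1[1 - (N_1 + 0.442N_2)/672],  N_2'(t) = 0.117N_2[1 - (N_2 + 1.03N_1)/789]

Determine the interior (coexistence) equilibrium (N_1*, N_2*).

Setting both brackets to zero gives the nullclines N_1 + 0.442N_2 = 672 and 1.03N_1 + N_2 = 789.
Substituting N_2 = 789 - 1.03N_1 into the first: N_1(1 - 0.442·1.03) = 672 - 0.442·789.
So N_1* = 323/0.545 = 593, and then N_2* = 789 - 1.03·593 = 178.

N_1* ≈ 593, N_2* ≈ 178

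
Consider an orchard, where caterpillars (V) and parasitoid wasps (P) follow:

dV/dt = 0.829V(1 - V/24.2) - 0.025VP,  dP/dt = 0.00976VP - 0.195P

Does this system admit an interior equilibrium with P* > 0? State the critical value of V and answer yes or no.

Threshold V = 20; K > 20, so yes, the predator persists.

The predator equation gives dP/dt > 0 only when V > 0.195/0.00976 = 20.
Without the predator, V → K = 24.2. Since 24.2 > 20, the predator can invade and persist.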